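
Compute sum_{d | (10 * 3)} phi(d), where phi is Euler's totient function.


First, 10 * 3 = 30. One classical identity is sum_{d | n} phi(d) = n (each k in [1, n] has a unique gcd with n, and among the k's with gcd(k, n) = n/d there are phi(d) of them). So the sum equals 30. We also verify directly:
Divisors of 30: 1, 2, 3, 5, 6, 10, 15, 30.
phi values: 1, 1, 2, 4, 2, 4, 8, 8.
Sum = 30.

30


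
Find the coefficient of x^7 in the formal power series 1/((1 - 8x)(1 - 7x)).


By partial fractions or Cauchy convolution:
The coefficient equals sum_{k=0}^{7} 8^k * 7^(7-k).
= 11012415

11012415


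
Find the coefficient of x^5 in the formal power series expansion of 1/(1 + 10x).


Write 1/(1 + c x) = 1/(1 - (-c) x) and apply the geometric-series identity
1/(1 - y) = sum_{k>=0} y^k to get 1/(1 + c x) = sum_{k>=0} (-c)^k x^k.
So the coefficient of x^k is (-c)^k = (-1)^k * c^k.
Here c = 10 and k = 5:
(-10)^5 = -1 * 100000 = -100000

-100000


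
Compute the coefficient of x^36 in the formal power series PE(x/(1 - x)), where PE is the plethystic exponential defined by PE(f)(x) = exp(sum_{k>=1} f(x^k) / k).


For f(x) = x/(1 - x) we have
sum_{k>=1} f(x^k) / k = sum_{k>=1} (1/k) * x^k / (1 - x^k) = sum_{k, m >= 1} x^(k m) / k,
which after exponentiating simplifies to
PE(x/(1 - x)) = prod_{k>=1} 1 / (1 - x^k).
This is the generating function for the partition function p(n), so the coefficient of x^36 is p(36).
Computing p(36) by dynamic programming over parts 1, 2, ..., 36: p(36) = 17977.

17977


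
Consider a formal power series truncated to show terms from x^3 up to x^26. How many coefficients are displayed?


From x^3 to x^26 inclusive, the count is 26 - 3 + 1 = 24.

24


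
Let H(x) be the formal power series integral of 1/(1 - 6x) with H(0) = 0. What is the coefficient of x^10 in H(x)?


1/(1 - 6x) = sum_{k>=0} 6^k x^k. Integrating termwise with H(0) = 0:
H(x) = sum_{k>=0} 6^k x^(k+1) / (k+1) = sum_{m>=1} 6^(m-1) x^m / m.
For m = 10: 6^9/10 = 10077696/10 = 5038848/5.

5038848/5


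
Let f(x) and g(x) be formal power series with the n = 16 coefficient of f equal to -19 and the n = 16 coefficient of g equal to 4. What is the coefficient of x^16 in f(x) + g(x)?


Addition of formal power series is termwise.
The coefficient of x^16 in f + g = -19 + 4
= -15

-15


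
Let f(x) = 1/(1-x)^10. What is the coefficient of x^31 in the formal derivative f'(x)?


Differentiate: d/dx [ 1/(1-x)^r ] = r / (1-x)^(r+1).
Here r = 10, so f'(x) = 10 / (1-x)^11.
The expansion of 1/(1-x)^(r+1) has coefficient of x^n equal to C(n+r, r).
So the coefficient of x^31 in f'(x) is
10 * C(41, 10) = 10 * 1121099408 = 11210994080

11210994080


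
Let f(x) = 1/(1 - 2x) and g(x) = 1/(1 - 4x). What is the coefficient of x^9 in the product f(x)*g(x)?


The coefficient of x^n in f*g is the Cauchy product: sum_{k=0}^{n} a^k * b^(n-k).
With a=2, b=4, n=9:
sum_{k=0}^{9} 2^k * 4^(9-k)
= 523776

523776


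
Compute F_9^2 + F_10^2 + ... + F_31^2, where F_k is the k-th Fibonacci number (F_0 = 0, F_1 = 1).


There is a standard identity sum_{k=0}^{N} F_k^2 = F_N * F_{N+1} (proved inductively from the telescoping relation F_k^2 = F_k F_{k+1} - F_{k-1} F_k). Then
sum_{k=9}^{31} F_k^2 = F_31 F_32 - F_8 F_9.
Computing: F_31 = 1346269, F_32 = 2178309, F_8 = 21, F_9 = 34.
Sum = 1346269 * 2178309 - 21 * 34 = 2932589878407.

2932589878407


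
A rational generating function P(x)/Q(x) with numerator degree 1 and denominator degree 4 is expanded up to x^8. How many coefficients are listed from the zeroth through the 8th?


Expanding up to x^8 gives the coefficients for x^0, x^1, ..., x^8.
That is 8 + 1 = 9 coefficients in total.

9


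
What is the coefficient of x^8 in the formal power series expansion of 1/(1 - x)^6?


The expansion 1/(1 - x)^r = sum_{k>=0} C(k + r - 1, r - 1) x^k follows from the multiset / negative-binomial theorem (or from repeated differentiation of the geometric series).
For r = 6 and k = 8:
C(13, 5) = 6227020800 / (120 * 40320) = 1287.

1287


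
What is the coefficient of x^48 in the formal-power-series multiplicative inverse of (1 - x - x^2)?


Let the inverse be f(x) = sum_{k>=0} a_k x^k. From f(x) * (1 - x - x^2) = 1 and matching coefficients:
 x^0: a_0 = 1.
 x^1: a_1 - a_0 = 0, so a_1 = 1.
 x^k (k >= 2): a_k - a_{k-1} - a_{k-2} = 0, i.e. a_k = a_{k-1} + a_{k-2}.
This is the Fibonacci-type recurrence shifted so that a_0 = a_1 = 1.
Iterating: a_0=1, a_1=1, a_2=2, a_3=3, a_4=5, a_5=8, a_6=13, a_7=21, a_8=34, a_9=55, ...
a_48 = 7778742049.

7778742049


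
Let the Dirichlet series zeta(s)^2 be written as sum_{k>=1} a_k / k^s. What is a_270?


The Dirichlet convolution of the constant function 1 with itself gives (1 * 1)(k) = sum_{d | k} 1 = d(k), the number of positive divisors of k.
Since zeta(s) = sum_{k>=1} 1/k^s, we have zeta(s)^2 = sum_{k>=1} d(k)/k^s, so a_k = d(k).
For k = 270: the divisors are 1, 2, 3, 5, 6, 9, 10, 15, 18, 27, 30, 45, 54, 90, 135, 270.
Count = 16.

16


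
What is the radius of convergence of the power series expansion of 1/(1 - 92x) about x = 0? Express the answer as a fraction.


Expanding 1/(1 - 92x) = sum_{k>=0} 92^k x^k, the series converges when |92x| < 1, i.e., |x| < 1/92.
So the radius of convergence is 1/92 = 1/92.

1/92


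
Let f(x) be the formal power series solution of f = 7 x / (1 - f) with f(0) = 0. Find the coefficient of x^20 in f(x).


Apply Lagrange inversion: f = 7 x * phi(f) with phi(t) = 1/(1 - t), so
[x^n] f = 7^n * (1/n) [t^(n-1)] phi(t)^n = 7^n * (1/n) [t^(n-1)] (1 - t)^(-n) = 7^n * (1/n) C(2n - 2, n - 1) = 7^n * C_{n-1}.
For n = 20: C_19 = C(38, 19) / 20 = 35345263800/20 = 1767263190.
With the 7^20 = 79792266297612001 factor, the coefficient is 79792266297612001 * 1767263190 = 141013935074447274269543190.

141013935074447274269543190


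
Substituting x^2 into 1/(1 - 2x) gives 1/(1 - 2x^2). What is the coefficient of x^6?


The coefficient of x^(2m) in 1/(1 - 2x^2) is 2^m.
With n = 6 = 2*3, the coefficient is 2^3 = 8.

8


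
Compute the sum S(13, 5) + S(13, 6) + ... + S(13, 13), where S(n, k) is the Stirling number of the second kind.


By definition, S(n, k) counts partitions of an n-set into exactly k nonempty blocks.
Computing row n = 13 for k = 5..13:
S(13, k): 7508501, 9321312, 5715424, 1899612, 359502, 39325, 2431, 78, 1
Sum = 24846186.

24846186


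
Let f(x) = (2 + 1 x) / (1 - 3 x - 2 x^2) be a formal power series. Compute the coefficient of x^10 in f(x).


Write f(x) = sum_{k>=0} a_k x^k. Multiplying both sides by 1 - 3 x - 2 x^2 gives
(1 - 3 x - 2 x^2) sum_{k>=0} a_k x^k = 2 + 1 x.
Matching coefficients:
 x^0: a_0 = 2
 x^1: a_1 - 3 a_0 = 1  =>  a_1 = 3*2 + 1 = 7
 x^k (k >= 2): a_k = 3 a_{k-1} + 2 a_{k-2}.
Iterating: a_2 = 25, a_3 = 89, a_4 = 317, a_5 = 1129, a_6 = 4021, a_7 = 14321, a_8 = 51005, a_9 = 181657, a_10 = 646981.
So the coefficient of x^10 is 646981.

646981


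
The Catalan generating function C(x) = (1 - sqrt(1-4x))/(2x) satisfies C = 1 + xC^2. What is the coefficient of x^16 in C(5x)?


Substituting x -> 5x scales the n-th coefficient by 5^n, so [x^16] C(5x) = 5^16 * C_16.
C_16 = C(2*16, 16)/(17) = 601080390/17 = 35357670.
So 5^16 * 35357670 = 152587890625 * 35357670 = 5395152282714843750.

5395152282714843750


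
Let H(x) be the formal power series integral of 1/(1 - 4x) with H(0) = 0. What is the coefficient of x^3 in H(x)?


1/(1 - 4x) = sum_{k>=0} 4^k x^k. Integrating termwise with H(0) = 0:
H(x) = sum_{k>=0} 4^k x^(k+1) / (k+1) = sum_{m>=1} 4^(m-1) x^m / m.
For m = 3: 4^2/3 = 16/3 = 16/3.

16/3


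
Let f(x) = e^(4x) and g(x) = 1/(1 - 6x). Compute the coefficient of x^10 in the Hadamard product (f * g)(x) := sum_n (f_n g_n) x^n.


Expanding: f_k = 4^k/k! (from e^(4x)) and g_k = 6^k (from 1/(1 - 6x)). So the Hadamard coefficient (f * g)_k = 4^k 6^k / k! = (24)^k / k!.
For k = 10: 24^10/10! = 63403380965376/3628800 = 3057647616/175.

3057647616/175


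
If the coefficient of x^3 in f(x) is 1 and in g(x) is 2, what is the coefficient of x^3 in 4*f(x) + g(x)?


Scalar multiplication scales coefficients: 4 * 1 = 4.
Then add the g coefficient: 4 + 2
= 6

6


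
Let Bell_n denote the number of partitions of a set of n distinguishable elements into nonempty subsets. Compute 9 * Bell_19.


Bell_19 can be computed from the Bell triangle or from Dobinski's identity Bell_n = (1/e) * sum_{k>=0} k^n / k!.
Computing Bell_19 = 5832742205057.
Then 9 * 5832742205057 = 52494679845513.

52494679845513


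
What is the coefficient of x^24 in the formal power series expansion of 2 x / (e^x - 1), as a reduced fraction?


The exponential generating function for Bernoulli numbers is
x / (e^x - 1) = sum_{k>=0} B_k x^k / k!.
So the coefficient of x^24 in 2 x / (e^x - 1) is 2 B_24 / 24!.
Computing: B_24 = -236364091/2730, 24! = 620448401733239439360000, giving
2 * -236364091/2730 / 620448401733239439360000 = -236364091/846912068365871834726400000.

-236364091/846912068365871834726400000


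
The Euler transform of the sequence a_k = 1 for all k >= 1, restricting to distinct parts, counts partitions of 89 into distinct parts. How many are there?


Partitions of 89 into distinct parts can be computed via generating function.
Product (1+x)(1+x^2)(1+x^3)...
The coefficient of x^89 = 173682

173682


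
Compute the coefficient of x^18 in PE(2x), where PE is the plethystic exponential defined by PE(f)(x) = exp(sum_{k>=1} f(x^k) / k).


With f(x) = 2x, the exponent is sum_{k>=1} 2 x^k / k = 2 * (-ln(1 - x)). Exponentiating:
PE(2x) = exp(-2 ln(1 - x)) = 1/(1 - x)^2.
By the negative binomial expansion, [x^n] 1/(1 - x)^2 = C(n + 1, 1).
For n = 18: C(19, 1) = 19.

19


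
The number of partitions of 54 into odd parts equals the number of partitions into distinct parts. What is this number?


Computing partitions of 54 into odd parts (1, 3, 5, ...):
Using the generating function prod_{k>=0} 1/(1-x^(2k+1)),
the count is 5718

5718


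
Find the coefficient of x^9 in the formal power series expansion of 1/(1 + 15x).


Write 1/(1 + c x) = 1/(1 - (-c) x) and apply the geometric-series identity
1/(1 - y) = sum_{k>=0} y^k to get 1/(1 + c x) = sum_{k>=0} (-c)^k x^k.
So the coefficient of x^k is (-c)^k = (-1)^k * c^k.
Here c = 15 and k = 9:
(-15)^9 = -1 * 38443359375 = -38443359375

-38443359375


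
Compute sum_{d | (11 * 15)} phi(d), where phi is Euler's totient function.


First, 11 * 15 = 165. One classical identity is sum_{d | n} phi(d) = n (each k in [1, n] has a unique gcd with n, and among the k's with gcd(k, n) = n/d there are phi(d) of them). So the sum equals 165. We also verify directly:
Divisors of 165: 1, 3, 5, 11, 15, 33, 55, 165.
phi values: 1, 2, 4, 10, 8, 20, 40, 80.
Sum = 165.

165


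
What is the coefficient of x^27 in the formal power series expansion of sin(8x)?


The Maclaurin series is sin(t) = sum_{k>=0} (-1)^k t^(2k+1) / (2k+1)!, so substituting t = 8x, only odd powers of x are nonzero, with coefficient of x^(2k+1) equal to (-1)^k 8^(2k+1) / (2k+1)!.
Write 27 = 2*13 + 1, giving the coefficient (-1)^13 * 8^27 / 27! = -2417851639229258349412352/10888869450418352160768000000 = -288230376151711744/1298054391195577640625.

-288230376151711744/1298054391195577640625


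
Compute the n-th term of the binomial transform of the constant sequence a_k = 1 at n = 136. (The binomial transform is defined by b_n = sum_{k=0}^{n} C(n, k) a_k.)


With a_k = 1 for all k, b_n = sum_{k=0}^{n} C(n, k) = 2^n by the binomial theorem.
For n = 136: 2^136 = 87112285931760246646623899502532662132736.

87112285931760246646623899502532662132736


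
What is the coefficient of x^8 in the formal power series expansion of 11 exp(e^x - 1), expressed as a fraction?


exp(e^x - 1) is the exponential generating function for the Bell numbers Bell_k: exp(e^x - 1) = sum_{k>=0} Bell_k x^k / k!.
So the coefficient of x^8 in 11 exp(e^x - 1) is 11 Bell_8 / 8!.
Computing: Bell_8 = 4140 and 8! = 40320, giving
11 * 4140/40320 = 253/224.

253/224


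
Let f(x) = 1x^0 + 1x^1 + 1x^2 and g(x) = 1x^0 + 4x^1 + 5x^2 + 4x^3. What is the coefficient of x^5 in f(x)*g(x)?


Cauchy product at x^5:
1*4
= 4

4


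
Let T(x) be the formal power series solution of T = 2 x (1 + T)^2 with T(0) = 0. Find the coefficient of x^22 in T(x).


Apply the Lagrange inversion formula: if T = 2 x * phi(T) with phi(t) = (1 + t)^2, then [x^n] T = 2^n * (1/n) [t^(n-1)] phi(t)^n = 2^n * (1/n) [t^(n-1)] (1 + t)^(2n) = 2^n * (1/n) C(2n, n-1).
Using the identity C(2n, n-1) = C(2n, n) * n / (n+1), the unscaled factor equals C(2n, n) / (n+1) = C_n, the n-th Catalan number.
For n = 22: C_22 = C(44, 22) / 23 = 2104098963720/23 = 91482563640.
With the 2^22 = 4194304 factor, the coefficient is 4194304 * 91482563640 = 383705682605506560.

383705682605506560


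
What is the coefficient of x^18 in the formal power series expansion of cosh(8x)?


The Maclaurin series is cosh(t) = sum_{m>=0} t^(2m) / (2m)!, so substituting t = 8x, only even powers of x are nonzero, with coefficient of x^(2m) equal to 8^(2m) / (2m)!.
For x^18 the coefficient is 8^18/18! = 18014398509481984/6402373705728000 = 274877906944/97692469875.

274877906944/97692469875


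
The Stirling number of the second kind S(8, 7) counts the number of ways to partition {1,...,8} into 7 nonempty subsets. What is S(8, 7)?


Using the explicit formula S(n,k) = (1/k!) sum_{j=0}^{k} (-1)^(k-j) C(k,j) j^n:
S(8, 7) = 28
Equivalently, S(n,k) is n! times the coefficient of x^n in the EGF (e^x - 1)^k / k!.

28


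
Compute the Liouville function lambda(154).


The Liouville function is lambda(k) = (-1)^Omega(k), where Omega(k) counts the prime factors of k with multiplicity.
Factoring: 154 = 2 * 7 * 11, so Omega(154) = 3.
lambda(154) = (-1)^3 = -1.

-1


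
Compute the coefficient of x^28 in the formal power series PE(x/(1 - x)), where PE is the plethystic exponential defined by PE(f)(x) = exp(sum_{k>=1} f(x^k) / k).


For f(x) = x/(1 - x) we have
sum_{k>=1} f(x^k) / k = sum_{k>=1} (1/k) * x^k / (1 - x^k) = sum_{k, m >= 1} x^(k m) / k,
which after exponentiating simplifies to
PE(x/(1 - x)) = prod_{k>=1} 1 / (1 - x^k).
This is the generating function for the partition function p(n), so the coefficient of x^28 is p(28).
Computing p(28) by dynamic programming over parts 1, 2, ..., 28: p(28) = 3718.

3718


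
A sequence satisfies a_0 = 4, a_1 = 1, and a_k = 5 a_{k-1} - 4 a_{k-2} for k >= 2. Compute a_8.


The characteristic equation is t^2 - 5 t + 4 = 0, with roots r_1 = 4 and r_2 = 1 (so c_1 = r_1 + r_2, c_2 = -r_1 r_2 as required).
One can use the closed form a_n = A r_1^n + B r_2^n, but direct iteration is more reliable:
a_0 = 4, a_1 = 1, a_2 = -11, a_3 = -59, a_4 = -251, a_5 = -1019, a_6 = -4091, a_7 = -16379, a_8 = -65531.
So a_8 = -65531.

-65531


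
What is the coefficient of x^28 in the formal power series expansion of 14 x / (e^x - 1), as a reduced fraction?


The exponential generating function for Bernoulli numbers is
x / (e^x - 1) = sum_{k>=0} B_k x^k / k!.
So the coefficient of x^28 in 14 x / (e^x - 1) is 14 B_28 / 28!.
Computing: B_28 = -23749461029/870, 28! = 304888344611713860501504000000, giving
14 * -23749461029/870 / 304888344611713860501504000000 = -3392780147/2706661834818276108533760000000.

-3392780147/2706661834818276108533760000000


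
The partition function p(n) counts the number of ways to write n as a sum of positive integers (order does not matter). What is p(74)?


Using the generating function prod_{k>=1} 1/(1-x^k), we compute p(74).
By dynamic programming over parts 1 through 74:
p(74) = 7089500

7089500


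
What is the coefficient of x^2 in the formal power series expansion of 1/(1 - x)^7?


The expansion 1/(1 - x)^r = sum_{k>=0} C(k + r - 1, r - 1) x^k follows from the multiset / negative-binomial theorem (or from repeated differentiation of the geometric series).
For r = 7 and k = 2:
C(8, 6) = 40320 / (720 * 2) = 28.

28


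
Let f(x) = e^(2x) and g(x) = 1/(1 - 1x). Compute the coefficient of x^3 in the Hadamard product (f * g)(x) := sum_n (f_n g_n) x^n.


Expanding: f_k = 2^k/k! (from e^(2x)) and g_k = 1^k (from 1/(1 - 1x)). So the Hadamard coefficient (f * g)_k = 2^k 1^k / k! = (2)^k / k!.
For k = 3: 2^3/3! = 8/6 = 4/3.

4/3


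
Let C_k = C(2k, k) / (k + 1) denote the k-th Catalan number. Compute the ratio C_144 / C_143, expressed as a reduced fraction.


Using C_k = (2k)! / (k! (k+1)!), the ratio C_{k+1}/C_k simplifies to
C_{k+1}/C_k = [(2k+2)! / ((k+1)! (k+2)!)] * [k! (k+1)! / (2k)!]
 = (2k+2)(2k+1) / ((k+1)(k+2)) = 2(2k+1) / (k+2).
For k = 143: 2(2*143 + 1) / (143 + 2) = 574/145 = 574/145.

574/145


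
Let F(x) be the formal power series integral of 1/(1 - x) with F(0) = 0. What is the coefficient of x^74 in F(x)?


1/(1 - x) = sum_{k>=0} x^k. Integrating termwise and using F(0) = 0 gives
F(x) = sum_{k>=0} x^(k+1) / (k+1) = sum_{m>=1} x^m / m = -ln(1 - x).
So the coefficient of x^74 is 1/74 = 1/74.

1/74


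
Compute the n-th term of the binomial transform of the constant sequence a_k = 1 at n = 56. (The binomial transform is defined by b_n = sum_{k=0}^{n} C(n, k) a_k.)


With a_k = 1 for all k, b_n = sum_{k=0}^{n} C(n, k) = 2^n by the binomial theorem.
For n = 56: 2^56 = 72057594037927936.

72057594037927936


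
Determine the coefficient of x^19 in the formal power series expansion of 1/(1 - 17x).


The geometric series identity gives 1/(1 - c x) = sum_{k>=0} c^k x^k, so the coefficient of x^k is c^k.
Here c = 17 and k = 19.
Computing: 17^19 = 239072435685151324847153

239072435685151324847153


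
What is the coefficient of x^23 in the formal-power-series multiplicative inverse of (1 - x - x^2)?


Let the inverse be f(x) = sum_{k>=0} a_k x^k. From f(x) * (1 - x - x^2) = 1 and matching coefficients:
 x^0: a_0 = 1.
 x^1: a_1 - a_0 = 0, so a_1 = 1.
 x^k (k >= 2): a_k - a_{k-1} - a_{k-2} = 0, i.e. a_k = a_{k-1} + a_{k-2}.
This is the Fibonacci-type recurrence shifted so that a_0 = a_1 = 1.
Iterating: a_0=1, a_1=1, a_2=2, a_3=3, a_4=5, a_5=8, a_6=13, a_7=21, a_8=34, a_9=55, ...
a_23 = 46368.

46368


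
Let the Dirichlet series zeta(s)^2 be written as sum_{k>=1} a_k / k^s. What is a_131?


The Dirichlet convolution of the constant function 1 with itself gives (1 * 1)(k) = sum_{d | k} 1 = d(k), the number of positive divisors of k.
Since zeta(s) = sum_{k>=1} 1/k^s, we have zeta(s)^2 = sum_{k>=1} d(k)/k^s, so a_k = d(k).
For k = 131: the divisors are 1, 131.
Count = 2.

2


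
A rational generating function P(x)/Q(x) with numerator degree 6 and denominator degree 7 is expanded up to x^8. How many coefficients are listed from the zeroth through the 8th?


Expanding up to x^8 gives the coefficients for x^0, x^1, ..., x^8.
That is 8 + 1 = 9 coefficients in total.

9


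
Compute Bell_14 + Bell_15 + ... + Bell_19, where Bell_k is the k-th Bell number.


Recall Bell_k counts set partitions of a k-set (with Bell_0 = 1 by convention).
Bell_14 through Bell_19: 190899322, 1382958545, 10480142147, 82864869804, 682076806159, 5832742205057
Sum = 190899322 + 1382958545 + 10480142147 + 82864869804 + 682076806159 + 5832742205057 = 6609737881034.

6609737881034


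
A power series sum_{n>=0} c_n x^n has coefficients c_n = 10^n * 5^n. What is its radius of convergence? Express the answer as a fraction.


By the root test (Cauchy-Hadamard), the radius is R = 1 / limsup_n |c_n|^(1/n).
Here |c_n|^(1/n) = (10^n * 5^n)^(1/n) = 10 * 5 = 50 for all n.
So R = 1/50 = 1/50.

1/50


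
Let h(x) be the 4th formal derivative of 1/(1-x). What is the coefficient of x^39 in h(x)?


Differentiating 4 times: d^4/dx^4 [1/(1-x)] = 4!/(1-x)^5.
The expansion 1/(1-x)^5 = sum_{k>=0} C(k+4, 4) x^k, so the coefficient of x^n in 4!/(1-x)^5 is 4! * C(n+4, 4).
For n = 39: 24 * C(43, 4) = 24 * 123410 = 2961840

2961840


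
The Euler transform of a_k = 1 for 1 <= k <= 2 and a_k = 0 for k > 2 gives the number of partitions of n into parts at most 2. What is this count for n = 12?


Partitions of 12 into parts at most 2:
Using generating function (1-x)^(-1)(1-x^2)^(-1),
the coefficient of x^12 = 7

7


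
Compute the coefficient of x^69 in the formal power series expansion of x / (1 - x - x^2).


Let f(x) = sum_{k>=0} a_k x^k. Multiplying f(x) * (1 - x - x^2) = x and matching coefficients gives a_0 = 0, a_1 = 1, and a_k = a_{k-1} + a_{k-2} for k >= 2. These are the Fibonacci numbers F_k.
Iterating from F_0 = 0, F_1 = 1:
F_0=0, F_1=1, F_2=1, F_3=2, F_4=3, F_5=5, F_6=8, F_7=13, F_8=21, F_9=34, ...
F_69 = 117669030460994.

117669030460994


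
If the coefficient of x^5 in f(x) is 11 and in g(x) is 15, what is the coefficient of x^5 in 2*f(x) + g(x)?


Scalar multiplication scales coefficients: 2 * 11 = 22.
Then add the g coefficient: 22 + 15
= 37

37


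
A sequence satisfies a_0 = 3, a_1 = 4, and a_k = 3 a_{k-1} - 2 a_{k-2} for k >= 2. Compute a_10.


The characteristic equation is t^2 - 3 t + 2 = 0, with roots r_1 = 2 and r_2 = 1 (so c_1 = r_1 + r_2, c_2 = -r_1 r_2 as required).
One can use the closed form a_n = A r_1^n + B r_2^n, but direct iteration is more reliable:
a_0 = 3, a_1 = 4, a_2 = 6, a_3 = 10, a_4 = 18, a_5 = 34, a_6 = 66, a_7 = 130, a_8 = 258, a_9 = 514, a_10 = 1026.
So a_10 = 1026.

1026


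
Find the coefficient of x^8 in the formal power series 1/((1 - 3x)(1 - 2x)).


By partial fractions or Cauchy convolution:
The coefficient equals sum_{k=0}^{8} 3^k * 2^(8-k).
= 19171

19171


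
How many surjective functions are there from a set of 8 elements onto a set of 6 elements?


By inclusion-exclusion on which target elements are missed, the number of surjections from an n-set onto a k-set is
surj(n, k) = sum_{j=0}^{k} (-1)^j C(k, j) (k - j)^n.
Equivalently surj(n, k) = k! * S(n, k), where S(n, k) is the Stirling number of the second kind.
For n = 8, k = 6:
S(8, 6) = 266, so
surj = 6! * 266 = 720 * 266 = 191520.

191520


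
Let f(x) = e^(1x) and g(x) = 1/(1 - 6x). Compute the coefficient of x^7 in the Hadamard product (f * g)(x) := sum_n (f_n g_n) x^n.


Expanding: f_k = 1^k/k! (from e^(1x)) and g_k = 6^k (from 1/(1 - 6x)). So the Hadamard coefficient (f * g)_k = 1^k 6^k / k! = (6)^k / k!.
For k = 7: 6^7/7! = 279936/5040 = 1944/35.

1944/35


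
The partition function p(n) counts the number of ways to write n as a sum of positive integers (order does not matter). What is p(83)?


Using the generating function prod_{k>=1} 1/(1-x^k), we compute p(83).
By dynamic programming over parts 1 through 83:
p(83) = 23338469

23338469


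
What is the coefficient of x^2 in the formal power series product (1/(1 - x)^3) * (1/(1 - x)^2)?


Combine the factors: (1/(1 - x)^3) * (1/(1 - x)^2) = 1/(1 - x)^5.
Then use 1/(1 - x)^r = sum_{k>=0} C(k + r - 1, r - 1) x^k with r = 5 and k = 2:
C(6, 4) = 15.

15


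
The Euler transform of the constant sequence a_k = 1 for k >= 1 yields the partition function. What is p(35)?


The Euler transform converts the sequence a_k = 1 into the number of integer partitions.
Using the recurrence or dynamic programming:
p(35) = 14883

14883


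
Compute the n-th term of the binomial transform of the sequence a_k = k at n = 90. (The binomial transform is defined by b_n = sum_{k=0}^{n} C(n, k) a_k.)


With a_k = k, b_n = sum_{k=0}^{n} C(n, k) k. Using k * C(n, k) = n * C(n-1, k-1) gives b_n = n * sum_{k>=1} C(n-1, k-1) = n * 2^(n-1).
For n = 90: 90 * 2^89 = 90 * 618970019642690137449562112 = 55707301767842112370460590080.

55707301767842112370460590080


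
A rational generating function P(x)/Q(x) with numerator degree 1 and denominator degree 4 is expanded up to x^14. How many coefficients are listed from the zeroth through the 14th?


Expanding up to x^14 gives the coefficients for x^0, x^1, ..., x^14.
That is 14 + 1 = 15 coefficients in total.

15


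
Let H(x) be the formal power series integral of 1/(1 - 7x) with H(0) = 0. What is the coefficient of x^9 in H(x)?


1/(1 - 7x) = sum_{k>=0} 7^k x^k. Integrating termwise with H(0) = 0:
H(x) = sum_{k>=0} 7^k x^(k+1) / (k+1) = sum_{m>=1} 7^(m-1) x^m / m.
For m = 9: 7^8/9 = 5764801/9 = 5764801/9.

5764801/9


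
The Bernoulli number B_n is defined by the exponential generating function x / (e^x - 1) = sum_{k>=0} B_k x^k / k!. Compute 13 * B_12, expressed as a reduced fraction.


Bernoulli numbers can also be computed recursively via B_0 = 1 and sum_{j=0}^{m} C(m+1, j) B_j = 0 for m >= 1. Odd-index Bernoulli numbers vanish for k >= 3.
Computing B_12 = -691/2730, so 13 * B_12 = 13 * -691/2730 = -691/210.

-691/210


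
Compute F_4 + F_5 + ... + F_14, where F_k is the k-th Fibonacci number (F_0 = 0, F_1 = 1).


Use the identity sum_{k=0}^{N} F_k = F_{N+2} - 1 (which follows from F_{k+2} - F_{k+1} = F_k). Then
sum_{k=4}^{14} F_k = (F_{16} - 1) - (F_{5} - 1) = F_{16} - F_{5}.
Computing: F_{16} = 987, F_{5} = 5, so
Sum = 987 - 5 = 982.

982


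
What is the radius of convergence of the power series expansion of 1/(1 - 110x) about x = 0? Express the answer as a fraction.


Expanding 1/(1 - 110x) = sum_{k>=0} 110^k x^k, the series converges when |110x| < 1, i.e., |x| < 1/110.
So the radius of convergence is 1/110 = 1/110.

1/110


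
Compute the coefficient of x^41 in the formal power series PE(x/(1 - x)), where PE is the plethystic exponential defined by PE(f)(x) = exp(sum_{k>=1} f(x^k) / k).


For f(x) = x/(1 - x) we have
sum_{k>=1} f(x^k) / k = sum_{k>=1} (1/k) * x^k / (1 - x^k) = sum_{k, m >= 1} x^(k m) / k,
which after exponentiating simplifies to
PE(x/(1 - x)) = prod_{k>=1} 1 / (1 - x^k).
This is the generating function for the partition function p(n), so the coefficient of x^41 is p(41).
Computing p(41) by dynamic programming over parts 1, 2, ..., 41: p(41) = 44583.

44583


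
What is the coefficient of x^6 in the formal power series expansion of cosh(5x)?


The Maclaurin series is cosh(t) = sum_{m>=0} t^(2m) / (2m)!, so substituting t = 5x, only even powers of x are nonzero, with coefficient of x^(2m) equal to 5^(2m) / (2m)!.
For x^6 the coefficient is 5^6/6! = 15625/720 = 3125/144.

3125/144


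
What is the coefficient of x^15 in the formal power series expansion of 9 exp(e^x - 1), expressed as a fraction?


exp(e^x - 1) is the exponential generating function for the Bell numbers Bell_k: exp(e^x - 1) = sum_{k>=0} Bell_k x^k / k!.
So the coefficient of x^15 in 9 exp(e^x - 1) is 9 Bell_15 / 15!.
Computing: Bell_15 = 1382958545 and 15! = 1307674368000, giving
9 * 1382958545/1307674368000 = 276591709/29059430400.

276591709/29059430400


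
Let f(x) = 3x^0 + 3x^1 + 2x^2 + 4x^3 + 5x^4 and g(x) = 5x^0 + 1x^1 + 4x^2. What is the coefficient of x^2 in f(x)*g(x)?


Cauchy product at x^2:
3*4 + 3*1 + 2*5
= 25

25


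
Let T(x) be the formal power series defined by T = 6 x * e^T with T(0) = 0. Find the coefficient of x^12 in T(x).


Apply the Lagrange inversion formula: if T = 6 x * phi(T) with phi(t) = e^t, then
[x^n] T = 6^n * (1/n) [t^(n-1)] phi(t)^n = 6^n * (1/n) [t^(n-1)] e^(n t) = 6^n * (1/n) * n^(n-1) / (n-1)! = 6^n * n^(n-1) / n!.
When c = 1 this is the Cayley count of rooted labeled trees on n vertices, divided by n!.
For n = 12: 6^12 * 12^11 / 12! = 2176782336 * 743008370688/479001600 = 6499837226778624/1925.

6499837226778624/1925


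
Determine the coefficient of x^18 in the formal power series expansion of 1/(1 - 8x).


The geometric series identity gives 1/(1 - c x) = sum_{k>=0} c^k x^k, so the coefficient of x^k is c^k.
Here c = 8 and k = 18.
Computing: 8^18 = 18014398509481984

18014398509481984


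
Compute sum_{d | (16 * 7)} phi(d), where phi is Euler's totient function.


First, 16 * 7 = 112. One classical identity is sum_{d | n} phi(d) = n (each k in [1, n] has a unique gcd with n, and among the k's with gcd(k, n) = n/d there are phi(d) of them). So the sum equals 112. We also verify directly:
Divisors of 112: 1, 2, 4, 7, 8, 14, 16, 28, 56, 112.
phi values: 1, 1, 2, 6, 4, 6, 8, 12, 24, 48.
Sum = 112.

112


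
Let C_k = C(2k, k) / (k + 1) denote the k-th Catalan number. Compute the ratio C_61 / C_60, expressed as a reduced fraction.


Using C_k = (2k)! / (k! (k+1)!), the ratio C_{k+1}/C_k simplifies to
C_{k+1}/C_k = [(2k+2)! / ((k+1)! (k+2)!)] * [k! (k+1)! / (2k)!]
 = (2k+2)(2k+1) / ((k+1)(k+2)) = 2(2k+1) / (k+2).
For k = 60: 2(2*60 + 1) / (60 + 2) = 242/62 = 121/31.

121/31


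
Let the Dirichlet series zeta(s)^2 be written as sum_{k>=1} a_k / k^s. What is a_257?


The Dirichlet convolution of the constant function 1 with itself gives (1 * 1)(k) = sum_{d | k} 1 = d(k), the number of positive divisors of k.
Since zeta(s) = sum_{k>=1} 1/k^s, we have zeta(s)^2 = sum_{k>=1} d(k)/k^s, so a_k = d(k).
For k = 257: the divisors are 1, 257.
Count = 2.

2


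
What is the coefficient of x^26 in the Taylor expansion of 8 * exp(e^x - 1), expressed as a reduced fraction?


exp(e^x - 1) = sum_{k>=0} Bell_k x^k / k!, where Bell_k is the k-th Bell number.
So the coefficient of x^26 is 8 * Bell_26 / 26!.
Computing: Bell_26 = 49631246523618756274 and 26! = 403291461126605635584000000, giving
8 * 49631246523618756274/403291461126605635584000000 = 1459742544812316361/1482689195318403072000000.

1459742544812316361/1482689195318403072000000


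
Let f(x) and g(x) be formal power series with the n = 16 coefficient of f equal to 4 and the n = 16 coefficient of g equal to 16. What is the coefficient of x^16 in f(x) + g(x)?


Addition of formal power series is termwise.
The coefficient of x^16 in f + g = 4 + 16
= 20

20


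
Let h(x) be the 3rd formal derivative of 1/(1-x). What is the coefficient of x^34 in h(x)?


Differentiating 3 times: d^3/dx^3 [1/(1-x)] = 3!/(1-x)^4.
The expansion 1/(1-x)^4 = sum_{k>=0} C(k+3, 3) x^k, so the coefficient of x^n in 3!/(1-x)^4 is 3! * C(n+3, 3).
For n = 34: 6 * C(37, 3) = 6 * 7770 = 46620

46620


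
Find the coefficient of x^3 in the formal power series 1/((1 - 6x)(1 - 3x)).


By partial fractions or Cauchy convolution:
The coefficient equals sum_{k=0}^{3} 6^k * 3^(3-k).
= 405

405


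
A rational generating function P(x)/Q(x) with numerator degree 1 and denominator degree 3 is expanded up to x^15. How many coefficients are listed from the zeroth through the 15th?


Expanding up to x^15 gives the coefficients for x^0, x^1, ..., x^15.
That is 15 + 1 = 16 coefficients in total.

16


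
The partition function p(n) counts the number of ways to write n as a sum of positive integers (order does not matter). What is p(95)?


Using the generating function prod_{k>=1} 1/(1-x^k), we compute p(95).
By dynamic programming over parts 1 through 95:
p(95) = 104651419

104651419


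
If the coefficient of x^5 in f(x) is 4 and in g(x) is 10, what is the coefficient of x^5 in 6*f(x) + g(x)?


Scalar multiplication scales coefficients: 6 * 4 = 24.
Then add the g coefficient: 24 + 10
= 34

34


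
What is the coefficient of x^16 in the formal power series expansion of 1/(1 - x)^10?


The negative binomial / multiset identity is
1/(1 - x)^r = sum_{k>=0} C(k + r - 1, r - 1) x^k.
Here r = 10 and k = 16, so the coefficient is
C(16 + 9, 9) = C(25, 9)
= 2042975

2042975


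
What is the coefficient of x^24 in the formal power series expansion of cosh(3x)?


The Maclaurin series is cosh(t) = sum_{m>=0} t^(2m) / (2m)!, so substituting t = 3x, only even powers of x are nonzero, with coefficient of x^(2m) equal to 3^(2m) / (2m)!.
For x^24 the coefficient is 3^24/24! = 282429536481/620448401733239439360000 = 4782969/10507348163952640000.

4782969/10507348163952640000


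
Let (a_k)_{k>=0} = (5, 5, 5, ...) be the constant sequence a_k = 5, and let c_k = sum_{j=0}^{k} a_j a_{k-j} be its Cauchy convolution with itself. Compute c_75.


Since a_j = 5 for all j >= 0, the convolution sum becomes
c_k = sum_{j=0}^{k} 5 * 5 = 25 * (k + 1).
Equivalently, the generating function of (a_k) is 5/(1 - x) and its square is 25/(1 - x)^2 = sum_{k>=0} 25(k + 1) x^k.
For k = 75: 25 * 76 = 1900.

1900


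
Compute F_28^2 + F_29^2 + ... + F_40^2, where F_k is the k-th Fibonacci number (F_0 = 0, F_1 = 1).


There is a standard identity sum_{k=0}^{N} F_k^2 = F_N * F_{N+1} (proved inductively from the telescoping relation F_k^2 = F_k F_{k+1} - F_{k-1} F_k). Then
sum_{k=28}^{40} F_k^2 = F_40 F_41 - F_27 F_28.
Computing: F_40 = 102334155, F_41 = 165580141, F_27 = 196418, F_28 = 317811.
Sum = 102334155 * 165580141 - 196418 * 317811 = 16944441390214857.

16944441390214857


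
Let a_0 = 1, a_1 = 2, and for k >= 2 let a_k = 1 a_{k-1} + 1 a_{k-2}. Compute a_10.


Iterating the recurrence forward:
a_0 = 1
a_1 = 2
a_2 = 1*2 + 1*1 = 3
a_3 = 1*3 + 1*2 = 5
a_4 = 1*5 + 1*3 = 8
a_5 = 1*8 + 1*5 = 13
a_6 = 1*13 + 1*8 = 21
a_7 = 1*21 + 1*13 = 34
a_8 = 1*34 + 1*21 = 55
a_9 = 1*55 + 1*34 = 89
a_10 = 1*89 + 1*55 = 144
So a_10 = 144.

144


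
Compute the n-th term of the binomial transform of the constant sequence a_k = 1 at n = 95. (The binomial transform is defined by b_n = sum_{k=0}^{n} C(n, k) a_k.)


With a_k = 1 for all k, b_n = sum_{k=0}^{n} C(n, k) = 2^n by the binomial theorem.
For n = 95: 2^95 = 39614081257132168796771975168.

39614081257132168796771975168


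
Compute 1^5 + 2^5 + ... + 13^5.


This power sum has a closed form given by Faulhaber's formula
sum_{k=1}^{m} k^p = (1 / (p + 1)) * sum_{j=0}^{p} C(p + 1, j) B_j m^(p + 1 - j),
but for small m direct computation is fastest:
1 + 32 + 243 + 1024 + 3125 + 7776 + 16807 + 32768 + 59049 + 100000 + 161051 + 248832 + 371293 = 1002001.

1002001


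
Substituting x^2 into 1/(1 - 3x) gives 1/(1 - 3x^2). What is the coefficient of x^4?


The coefficient of x^(2m) in 1/(1 - 3x^2) is 3^m.
With n = 4 = 2*2, the coefficient is 3^2 = 9.

9


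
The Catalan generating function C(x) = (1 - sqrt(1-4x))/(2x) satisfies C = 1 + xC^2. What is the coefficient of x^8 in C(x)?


Substituting x -> x scales the n-th coefficient by 1, so [x^8] C(x) = C_8.
C_8 = C(2*8, 8)/(9) = 12870/9 = 1430.
= 1430.

1430


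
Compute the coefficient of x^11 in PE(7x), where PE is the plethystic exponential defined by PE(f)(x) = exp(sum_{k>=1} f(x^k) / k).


With f(x) = 7x, the exponent is sum_{k>=1} 7 x^k / k = 7 * (-ln(1 - x)). Exponentiating:
PE(7x) = exp(-7 ln(1 - x)) = 1/(1 - x)^7.
By the negative binomial expansion, [x^n] 1/(1 - x)^7 = C(n + 6, 6).
For n = 11: C(17, 6) = 12376.

12376


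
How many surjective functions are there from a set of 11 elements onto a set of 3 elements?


By inclusion-exclusion on which target elements are missed, the number of surjections from an n-set onto a k-set is
surj(n, k) = sum_{j=0}^{k} (-1)^j C(k, j) (k - j)^n.
Equivalently surj(n, k) = k! * S(n, k), where S(n, k) is the Stirling number of the second kind.
For n = 11, k = 3:
S(11, 3) = 28501, so
surj = 3! * 28501 = 6 * 28501 = 171006.

171006


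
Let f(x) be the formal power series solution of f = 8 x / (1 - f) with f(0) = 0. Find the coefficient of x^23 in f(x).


Apply Lagrange inversion: f = 8 x * phi(f) with phi(t) = 1/(1 - t), so
[x^n] f = 8^n * (1/n) [t^(n-1)] phi(t)^n = 8^n * (1/n) [t^(n-1)] (1 - t)^(-n) = 8^n * (1/n) C(2n - 2, n - 1) = 8^n * C_{n-1}.
For n = 23: C_22 = C(44, 22) / 23 = 2104098963720/23 = 91482563640.
With the 8^23 = 590295810358705651712 factor, the coefficient is 590295810358705651712 * 91482563640 = 54001774037565661010770714951680.

54001774037565661010770714951680


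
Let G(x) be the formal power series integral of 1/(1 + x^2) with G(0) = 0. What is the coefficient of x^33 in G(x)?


1/(1 + x^2) = sum_{j>=0} (-1)^j x^(2j). Integrating termwise with G(0) = 0:
G(x) = sum_{j>=0} (-1)^j x^(2j+1) / (2j+1) = arctan(x).
Only odd powers are nonzero. For x^33 write 33 = 2*16 + 1, giving
(-1)^16 / 33 = 1/33 = 1/33.

1/33


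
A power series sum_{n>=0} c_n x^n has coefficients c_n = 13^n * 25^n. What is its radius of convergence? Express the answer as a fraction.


By the root test (Cauchy-Hadamard), the radius is R = 1 / limsup_n |c_n|^(1/n).
Here |c_n|^(1/n) = (13^n * 25^n)^(1/n) = 13 * 25 = 325 for all n.
So R = 1/325 = 1/325.

1/325


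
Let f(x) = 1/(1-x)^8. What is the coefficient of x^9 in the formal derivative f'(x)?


Differentiate: d/dx [ 1/(1-x)^r ] = r / (1-x)^(r+1).
Here r = 8, so f'(x) = 8 / (1-x)^9.
The expansion of 1/(1-x)^(r+1) has coefficient of x^n equal to C(n+r, r).
So the coefficient of x^9 in f'(x) is
8 * C(17, 8) = 8 * 24310 = 194480

194480


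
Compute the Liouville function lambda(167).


The Liouville function is lambda(k) = (-1)^Omega(k), where Omega(k) counts the prime factors of k with multiplicity.
Factoring: 167 = 167, so Omega(167) = 1.
lambda(167) = (-1)^1 = -1.

-1


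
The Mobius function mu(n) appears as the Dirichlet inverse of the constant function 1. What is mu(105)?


105 = 3 * 5 * 7 (all distinct primes).
mu(105) = (-1)^3 = -1

-1


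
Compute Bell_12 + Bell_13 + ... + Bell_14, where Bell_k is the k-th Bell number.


Recall Bell_k counts set partitions of a k-set (with Bell_0 = 1 by convention).
Bell_12 through Bell_14: 4213597, 27644437, 190899322
Sum = 4213597 + 27644437 + 190899322 = 222757356.

222757356


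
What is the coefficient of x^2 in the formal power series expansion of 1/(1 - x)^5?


The expansion 1/(1 - x)^r = sum_{k>=0} C(k + r - 1, r - 1) x^k follows from the multiset / negative-binomial theorem (or from repeated differentiation of the geometric series).
For r = 5 and k = 2:
C(6, 4) = 720 / (24 * 2) = 15.

15


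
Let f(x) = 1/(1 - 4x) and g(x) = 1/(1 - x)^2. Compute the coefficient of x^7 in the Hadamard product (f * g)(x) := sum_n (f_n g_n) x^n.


f has coefficients f_k = 4^k. For g = 1/(1 - x)^2 the coefficient is g_k = C(k + 1, 1) = k + 1. The Hadamard coefficient is (f * g)_k = 4^k * (k + 1).
For k = 7: 4^7 * 8 = 16384 * 8 = 131072.

131072


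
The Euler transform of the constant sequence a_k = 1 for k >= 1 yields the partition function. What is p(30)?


The Euler transform converts the sequence a_k = 1 into the number of integer partitions.
Using the recurrence or dynamic programming:
p(30) = 5604

5604


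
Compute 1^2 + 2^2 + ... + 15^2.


This power sum has a closed form given by Faulhaber's formula
sum_{k=1}^{m} k^p = (1 / (p + 1)) * sum_{j=0}^{p} C(p + 1, j) B_j m^(p + 1 - j),
but for small m direct computation is fastest:
1 + 4 + 9 + 16 + 25 + 36 + 49 + 64 + 81 + 100 + 121 + 144 + 169 + 196 + 225 = 1240.

1240


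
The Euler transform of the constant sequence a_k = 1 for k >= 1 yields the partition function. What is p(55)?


The Euler transform converts the sequence a_k = 1 into the number of integer partitions.
Using the recurrence or dynamic programming:
p(55) = 451276

451276


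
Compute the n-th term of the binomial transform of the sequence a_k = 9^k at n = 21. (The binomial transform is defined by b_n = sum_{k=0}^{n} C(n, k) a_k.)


With a_k = 9^k, b_n = sum_{k=0}^{n} C(n, k) 9^k = (1 + 9)^n by the binomial theorem.
For n = 21: (1 + 9)^21 = 10^21 = 1000000000000000000000.

1000000000000000000000


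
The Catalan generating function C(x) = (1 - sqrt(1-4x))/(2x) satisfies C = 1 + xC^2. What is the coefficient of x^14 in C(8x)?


Substituting x -> 8x scales the n-th coefficient by 8^n, so [x^14] C(8x) = 8^14 * C_14.
C_14 = C(2*14, 14)/(15) = 40116600/15 = 2674440.
So 8^14 * 2674440 = 4398046511104 * 2674440 = 11762311511156981760.

11762311511156981760


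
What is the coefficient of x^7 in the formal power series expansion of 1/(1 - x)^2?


The expansion 1/(1 - x)^r = sum_{k>=0} C(k + r - 1, r - 1) x^k follows from the multiset / negative-binomial theorem (or from repeated differentiation of the geometric series).
For r = 2 and k = 7:
C(8, 1) = 40320 / (1 * 5040) = 8.

8


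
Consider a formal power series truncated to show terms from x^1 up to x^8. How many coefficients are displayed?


From x^1 to x^8 inclusive, the count is 8 - 1 + 1 = 8.

8


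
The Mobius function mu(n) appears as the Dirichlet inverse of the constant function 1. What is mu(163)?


163 = 163 (all distinct primes).
mu(163) = (-1)^1 = -1

-1
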